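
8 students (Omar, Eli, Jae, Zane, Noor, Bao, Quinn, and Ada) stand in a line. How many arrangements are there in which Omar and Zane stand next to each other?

Glue Omar and Zane into one block (2 internal orders), leaving 7 units to arrange in a row.
So the count is 2·(7)! = 10080.

10080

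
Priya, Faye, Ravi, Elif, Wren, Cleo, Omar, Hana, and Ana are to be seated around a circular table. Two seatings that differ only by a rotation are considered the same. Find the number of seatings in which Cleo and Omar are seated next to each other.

Treat {Cleo, Omar} as one unit (2 internal orders) and seat the resulting 8 units around the table: (7)! circular arrangements.
So 2 × (7)! = 2 × 5040 = 10080.

10080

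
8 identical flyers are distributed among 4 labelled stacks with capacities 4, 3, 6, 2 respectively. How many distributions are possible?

55

By stars and bars, unrestricted non-negative solutions to x_1+…+x_4 = 8 number C(8+3,3) = 165.
Subtract solutions that violate a single cap (substitute x_i' = x_i − (cap_i+1)): x_1 ≥ 5 gives C(6,3) = 20; x_2 ≥ 4 gives C(7,3) = 35; x_3 ≥ 7 gives C(4,3) = 4; x_4 ≥ 3 gives C(8,3) = 56. Together 115.
Add back pairs where two caps are both exceeded: 0 + 0 + 1 + 0 + 4 + 0 = 5.
By inclusion–exclusion the count is 165 − 115 + 5 = 55.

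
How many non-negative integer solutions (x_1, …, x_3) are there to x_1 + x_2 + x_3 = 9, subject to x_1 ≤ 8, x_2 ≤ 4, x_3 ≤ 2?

Ignoring the caps, the number of non-negative solutions to x_1+…+x_3 = 9 is C(11,2) = 55.
Subtract solutions that violate a single cap (substitute x_i' = x_i − (cap_i+1)): x_1 ≥ 9 gives C(2,2) = 1; x_2 ≥ 5 gives C(6,2) = 15; x_3 ≥ 3 gives C(8,2) = 28. Together 44.
Add back pairs where two caps are both exceeded: 0 + 0 + 3 = 3.
By inclusion–exclusion the count is 55 − 44 + 3 = 14.

14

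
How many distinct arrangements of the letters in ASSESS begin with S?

20

With the first slot taken by S, it remains to arrange the other 5 letters (ASESS).
Those 5 letters have S appearing 3 times, giving (5)!/(3!) = 20.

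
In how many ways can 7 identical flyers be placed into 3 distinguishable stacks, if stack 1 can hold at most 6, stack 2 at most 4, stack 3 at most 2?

14

Ignoring the caps, the number of non-negative solutions to x_1+…+x_3 = 7 is C(9,2) = 36.
Subtract solutions that violate a single cap (substitute x_i' = x_i − (cap_i+1)): x_1 ≥ 7 gives C(2,2) = 1; x_2 ≥ 5 gives C(4,2) = 6; x_3 ≥ 3 gives C(6,2) = 15. Together 22.
No two caps can be exceeded simultaneously, so the pair terms are all 0.
By inclusion–exclusion the count is 36 − 22 + 0 = 14.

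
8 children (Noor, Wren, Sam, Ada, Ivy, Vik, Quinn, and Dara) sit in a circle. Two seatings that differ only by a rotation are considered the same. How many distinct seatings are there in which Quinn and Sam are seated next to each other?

Glue Quinn and Sam into a block (2 internal orders). Seating 7 units around a circle gives (6)! arrangements.
So 2 × (6)! = 2 × 720 = 1440.

1440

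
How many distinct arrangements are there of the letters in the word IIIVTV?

The 6 letters of IIIVTV have repeats: I appearing 3 times and V appearing twice.
So there are 6! / (3!·2!) = 60 distinguishable arrangements.

60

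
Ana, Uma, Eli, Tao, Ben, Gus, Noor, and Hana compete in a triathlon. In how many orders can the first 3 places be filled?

336

This is an ordered selection of 3 from 8: P(8,3).
That gives 8 × 7 × 6 = 336.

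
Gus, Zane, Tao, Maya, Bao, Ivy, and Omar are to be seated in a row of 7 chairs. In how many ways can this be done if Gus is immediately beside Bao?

1440

Place the 5 others and the Gus-Bao pair as 6 objects in a line; the pair has 2 internal arrangements.
So the count is 2·(6)! = 1440.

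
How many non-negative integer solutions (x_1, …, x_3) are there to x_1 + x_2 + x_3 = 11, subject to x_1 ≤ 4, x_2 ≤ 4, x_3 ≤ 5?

6

By stars and bars, unrestricted non-negative solutions to x_1+…+x_3 = 11 number C(11+2,2) = 78.
Subtract solutions that violate a single cap (substitute x_i' = x_i − (cap_i+1)): x_1 ≥ 5 gives C(8,2) = 28; x_2 ≥ 5 gives C(8,2) = 28; x_3 ≥ 6 gives C(7,2) = 21. Together 77.
Add back pairs where two caps are both exceeded: 3 + 1 + 1 = 5.
By inclusion–exclusion the count is 78 − 77 + 5 = 6.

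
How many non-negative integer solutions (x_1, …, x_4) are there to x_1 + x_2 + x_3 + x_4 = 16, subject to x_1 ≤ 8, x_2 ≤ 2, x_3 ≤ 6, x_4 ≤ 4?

Ignoring the caps, the number of non-negative solutions to x_1+…+x_4 = 16 is C(19,3) = 969.
Subtract solutions that violate a single cap (substitute x_i' = x_i − (cap_i+1)): x_1 ≥ 9 gives C(10,3) = 120; x_2 ≥ 3 gives C(16,3) = 560; x_3 ≥ 7 gives C(12,3) = 220; x_4 ≥ 5 gives C(14,3) = 364. Together 1264.
Add back pairs where two caps are both exceeded: 35 + 1 + 10 + 84 + 165 + 35 = 330.
Subtract triples: 0 + 0 + 0 + 4 = 4.
By inclusion–exclusion the count is 969 − 1264 + 330 − 4 = 31.

31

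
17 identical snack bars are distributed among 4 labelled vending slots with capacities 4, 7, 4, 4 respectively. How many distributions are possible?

10

Without the upper bounds there are C(20,3) = 1140 ways to split 17 among 4 vending slots.
Subtract solutions that violate a single cap (substitute x_i' = x_i − (cap_i+1)): x_1 ≥ 5 gives C(15,3) = 455; x_2 ≥ 8 gives C(12,3) = 220; x_3 ≥ 5 gives C(15,3) = 455; x_4 ≥ 5 gives C(15,3) = 455. Together 1585.
Add back pairs where two caps are both exceeded: 35 + 120 + 120 + 35 + 35 + 120 = 465.
Subtract triples: 0 + 0 + 10 + 0 = 10.
By inclusion–exclusion the count is 1140 − 1585 + 465 − 10 = 10.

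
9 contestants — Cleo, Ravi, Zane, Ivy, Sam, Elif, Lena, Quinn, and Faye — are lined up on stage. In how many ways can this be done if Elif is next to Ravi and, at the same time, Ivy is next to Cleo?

20160

Treat {Elif,Ravi} as one block (2 orders) and {Ivy,Cleo} as another (2 orders).
That leaves 7 units to arrange: 2 × 2 × 7! = 4 × 5040 = 20160.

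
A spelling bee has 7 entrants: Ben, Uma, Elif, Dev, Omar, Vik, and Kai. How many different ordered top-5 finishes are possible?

2520

There are 7 choices for 1st place, 6 for 2nd, and so on down to 3 for position 5.
That gives 7 × 6 × 5 × 4 × 3 = 2520.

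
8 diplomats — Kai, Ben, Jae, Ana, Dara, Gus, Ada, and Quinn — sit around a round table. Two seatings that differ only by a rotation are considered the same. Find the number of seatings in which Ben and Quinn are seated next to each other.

1440

Treat {Ben, Quinn} as one unit (2 internal orders) and seat the resulting 7 units around the table: (6)! circular arrangements.
So 2 × (6)! = 2 × 720 = 1440.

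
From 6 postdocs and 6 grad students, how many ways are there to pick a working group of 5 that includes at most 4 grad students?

Split by how many grad students are chosen (0 through 4).
Sum: C(6,0)·C(6,5) + C(6,1)·C(6,4) + C(6,2)·C(6,3) + C(6,3)·C(6,2) + C(6,4)·C(6,1) = 6 + 90 + 300 + 300 + 90 = 786.

786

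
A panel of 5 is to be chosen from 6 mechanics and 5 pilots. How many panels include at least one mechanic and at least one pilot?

Total 5-person selections from all 11: C(11,5) = 462.
Selections missing a whole group: no mechanics → C(5,5) = 1; no pilots → C(6,5) = 6.
Both groups omitted at once is impossible, so 462 − 7 = 455.

455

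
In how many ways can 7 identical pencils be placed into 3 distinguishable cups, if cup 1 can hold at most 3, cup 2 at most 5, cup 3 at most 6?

22

Without the upper bounds there are C(9,2) = 36 ways to split 7 among 3 cups.
Subtract solutions that violate a single cap (substitute x_i' = x_i − (cap_i+1)): x_1 ≥ 4 gives C(5,2) = 10; x_2 ≥ 6 gives C(3,2) = 3; x_3 ≥ 7 gives C(2,2) = 1. Together 14.
No two caps can be exceeded simultaneously, so the pair terms are all 0.
By inclusion–exclusion the count is 36 − 14 + 0 = 22.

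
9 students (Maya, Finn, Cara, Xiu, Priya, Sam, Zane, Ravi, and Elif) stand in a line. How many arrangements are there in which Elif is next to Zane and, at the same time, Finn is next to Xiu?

20160

Treat {Elif,Zane} as one block (2 orders) and {Finn,Xiu} as another (2 orders).
That leaves 7 units to arrange: 2 × 2 × 7! = 4 × 5040 = 20160.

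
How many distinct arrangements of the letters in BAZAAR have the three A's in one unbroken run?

24

Treat the 3 copies of A as a single block. The multiset to arrange is then {AAA, B, R, Z}, 4 items in all.
All 4 items are distinct, so there are (4)! = 24 arrangements.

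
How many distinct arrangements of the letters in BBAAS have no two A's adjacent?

18

Total arrangements of BBAAS: 5!/(2!·2!) = 30.
Arrangements with the A's together: treat AA as one letter, giving (4)!/(2!) = 12.
Hence 30 − 12 = 18.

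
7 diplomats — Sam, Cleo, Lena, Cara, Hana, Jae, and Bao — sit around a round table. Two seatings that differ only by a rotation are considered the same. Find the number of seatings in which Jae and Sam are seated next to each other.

240

Glue Jae and Sam into a block (2 internal orders). Seating 6 units around a circle gives (5)! arrangements.
So 2 × (5)! = 2 × 120 = 240.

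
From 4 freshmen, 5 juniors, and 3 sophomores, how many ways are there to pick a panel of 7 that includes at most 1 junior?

36

Split by how many juniors are chosen (0 through 1).
Sum: C(5,0)·C(7,7) + C(5,1)·C(7,6) = 1 + 35 = 36.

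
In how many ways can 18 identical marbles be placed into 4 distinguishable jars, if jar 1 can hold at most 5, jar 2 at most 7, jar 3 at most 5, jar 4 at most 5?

35

By stars and bars, unrestricted non-negative solutions to x_1+…+x_4 = 18 number C(18+3,3) = 1330.
Subtract solutions that violate a single cap (substitute x_i' = x_i − (cap_i+1)): x_1 ≥ 6 gives C(15,3) = 455; x_2 ≥ 8 gives C(13,3) = 286; x_3 ≥ 6 gives C(15,3) = 455; x_4 ≥ 6 gives C(15,3) = 455. Together 1651.
Add back pairs where two caps are both exceeded: 35 + 84 + 84 + 35 + 35 + 84 = 357.
Subtract triples: 0 + 0 + 1 + 0 = 1.
By inclusion–exclusion the count is 1330 − 1651 + 357 − 1 = 35.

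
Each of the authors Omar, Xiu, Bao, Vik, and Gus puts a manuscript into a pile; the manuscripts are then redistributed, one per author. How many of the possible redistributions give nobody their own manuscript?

44

Let Aᵢ be the assignments in which author i gets their own manuscript. We want the size of the complement of A₁∪…∪A_5.
By inclusion–exclusion this is Σ_{j=0}^{5} (−1)^j C(5,j)·(5−j)!.
Computing: 120 − 120 + 60 − 20 + 5 − 1 = 44.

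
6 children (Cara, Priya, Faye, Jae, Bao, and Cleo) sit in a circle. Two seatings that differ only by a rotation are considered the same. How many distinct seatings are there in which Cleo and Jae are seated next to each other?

48

Glue Cleo and Jae into a block (2 internal orders). Seating 5 units around a circle gives (4)! arrangements.
So 2 × (4)! = 2 × 24 = 48.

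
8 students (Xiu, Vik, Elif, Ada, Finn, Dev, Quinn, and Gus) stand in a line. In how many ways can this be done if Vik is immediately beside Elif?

10080

Glue Vik and Elif into one block (2 internal orders), leaving 7 units to arrange in a row.
So the count is 2·(7)! = 10080.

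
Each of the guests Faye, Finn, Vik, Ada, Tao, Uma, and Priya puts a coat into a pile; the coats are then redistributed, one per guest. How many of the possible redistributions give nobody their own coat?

1854

Let Aᵢ be the assignments in which guest i gets their own coat. We want the size of the complement of A₁∪…∪A_7.
By inclusion–exclusion this is Σ_{j=0}^{7} (−1)^j C(7,j)·(7−j)!.
Computing: 5040 − 5040 + 2520 − 840 + 210 − 42 + 7 − 1 = 1854.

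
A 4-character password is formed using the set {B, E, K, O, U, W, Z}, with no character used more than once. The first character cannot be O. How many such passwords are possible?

The first character has 7−1 = 6 choices (anything except O).
The remaining 3 characters are filled from the other 6 symbols without repetition: 6 × 5 × 4 = 120.
Total: 6 × 120 = 720.

720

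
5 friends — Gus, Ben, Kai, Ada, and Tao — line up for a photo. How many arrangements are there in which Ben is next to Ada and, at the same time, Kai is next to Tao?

24

Treat {Ben,Ada} as one block (2 orders) and {Kai,Tao} as another (2 orders).
That leaves 3 units to arrange: 2 × 2 × 3! = 4 × 6 = 24.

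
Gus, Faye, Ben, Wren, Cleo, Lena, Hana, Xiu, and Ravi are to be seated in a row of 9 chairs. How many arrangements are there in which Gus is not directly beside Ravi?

There are 9! = 362880 arrangements in all. If Gus and Ravi are adjacent, merging them into one block gives 2·(8)! = 80640 arrangements.
Complementary counting: 362880 − 80640 = 282240.

282240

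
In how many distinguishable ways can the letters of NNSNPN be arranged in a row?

30

NNSNPN has 6 letters with N appearing 4 times.
Dividing 6! = 720 by 4! = 24 for the repeated letters gives 30.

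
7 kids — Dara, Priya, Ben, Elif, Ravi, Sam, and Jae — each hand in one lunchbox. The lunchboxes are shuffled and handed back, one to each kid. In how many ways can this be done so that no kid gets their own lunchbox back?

1854

This is the derangement count D_7: permutations of 7 items with no fixed point.
By inclusion–exclusion this is Σ_{j=0}^{7} (−1)^j C(7,j)·(7−j)!.
Computing: 5040 − 5040 + 2520 − 840 + 210 − 42 + 7 − 1 = 1854.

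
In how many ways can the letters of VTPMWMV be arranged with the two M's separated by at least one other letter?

There are 7!/(2!·2!) = 1260 arrangements of VTPMWMV in total.
If the two M's are adjacent, glue them into one block, leaving 6 items to arrange: (6)!/(2!) = 360 ways.
Subtracting, 1260 − 360 = 900 arrangements keep the M's apart.

900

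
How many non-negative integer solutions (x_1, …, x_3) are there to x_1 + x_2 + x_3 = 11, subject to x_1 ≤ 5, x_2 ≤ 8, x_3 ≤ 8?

By stars and bars, unrestricted non-negative solutions to x_1+…+x_3 = 11 number C(11+2,2) = 78.
Subtract solutions that violate a single cap (substitute x_i' = x_i − (cap_i+1)): x_1 ≥ 6 gives C(7,2) = 21; x_2 ≥ 9 gives C(4,2) = 6; x_3 ≥ 9 gives C(4,2) = 6. Together 33.
No two caps can be exceeded simultaneously, so the pair terms are all 0.
By inclusion–exclusion the count is 78 − 33 + 0 = 45.

45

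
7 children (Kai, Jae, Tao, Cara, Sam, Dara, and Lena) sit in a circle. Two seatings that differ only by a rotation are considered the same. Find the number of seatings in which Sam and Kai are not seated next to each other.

All circular seatings of 7 people number (6)! = 720.
Those with Sam next to Kai: fuse the pair into one unit and seat 6 units around a circle — 2·(5)! = 240.
Subtracting, 720 − 240 = 480.

480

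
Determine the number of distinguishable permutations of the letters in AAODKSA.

840

AAODKSA has 7 letters with A appearing 3 times.
So there are 7! / (3!) = 840 distinguishable arrangements.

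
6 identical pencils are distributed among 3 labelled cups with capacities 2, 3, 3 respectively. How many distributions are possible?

6

By stars and bars, unrestricted non-negative solutions to x_1+…+x_3 = 6 number C(6+2,2) = 28.
Subtract solutions that violate a single cap (substitute x_i' = x_i − (cap_i+1)): x_1 ≥ 3 gives C(5,2) = 10; x_2 ≥ 4 gives C(4,2) = 6; x_3 ≥ 4 gives C(4,2) = 6. Together 22.
No two caps can be exceeded simultaneously, so the pair terms are all 0.
By inclusion–exclusion the count is 28 − 22 + 0 = 6.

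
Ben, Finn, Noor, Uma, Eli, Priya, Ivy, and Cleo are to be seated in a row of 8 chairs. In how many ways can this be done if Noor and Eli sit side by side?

10080

Treat {Noor, Eli} as a single unit. There are 7 units to order, and the pair itself can be ordered 2 ways.
So the count is 2·(7)! = 10080.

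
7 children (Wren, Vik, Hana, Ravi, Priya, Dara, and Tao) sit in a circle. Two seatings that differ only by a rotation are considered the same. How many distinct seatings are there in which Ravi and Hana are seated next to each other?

240

Glue Ravi and Hana into a block (2 internal orders). Seating 6 units around a circle gives (5)! arrangements.
So 2 × (5)! = 2 × 120 = 240.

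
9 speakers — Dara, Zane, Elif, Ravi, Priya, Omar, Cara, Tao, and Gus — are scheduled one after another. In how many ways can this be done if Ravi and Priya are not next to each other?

Of the 9! = 362880 arrangements, those with Ravi and Priya adjacent number 2 × 8! = 80640 (treat the pair as a block with 2 internal orders).
Complementary counting: 362880 − 80640 = 282240.

282240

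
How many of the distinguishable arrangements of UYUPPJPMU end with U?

Fix U in the last position and arrange the remaining 8 letters.
Those 8 letters have P appearing 3 times and U appearing twice, giving (8)!/(3!·2!) = 3360.

3360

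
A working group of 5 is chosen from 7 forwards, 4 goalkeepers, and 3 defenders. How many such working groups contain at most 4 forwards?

Split by how many forwards are chosen (0 through 4).
Sum: C(7,0)·C(7,5) + C(7,1)·C(7,4) + C(7,2)·C(7,3) + C(7,3)·C(7,2) + C(7,4)·C(7,1) = 21 + 245 + 735 + 735 + 245 = 1981.

1981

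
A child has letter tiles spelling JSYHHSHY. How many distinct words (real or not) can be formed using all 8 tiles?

The 8 letters of JSYHHSHY have repeats: H appearing 3 times, S appearing twice, and Y appearing twice.
So there are 8! / (3!·2!·2!) = 1680 distinguishable arrangements.

1680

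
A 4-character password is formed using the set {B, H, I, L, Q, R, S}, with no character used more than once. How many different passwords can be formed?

With no repetition, fill the 4 characters in order: 7 choices, then 6, down to 4.
That product is 7 × 6 × 5 × 4 = 840.

840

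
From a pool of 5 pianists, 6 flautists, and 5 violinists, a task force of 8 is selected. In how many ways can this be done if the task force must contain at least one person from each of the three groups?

12495

With no constraint there are C(16,8) = 12870 possible selections.
Subtract selections that omit an entire group: no pianists → C(11,8) = 165; no flautists → C(10,8) = 45; no violinists → C(11,8) = 165.
Add back selections omitting two groups (i.e. drawn from a single group): C(5,8) + C(6,8) + C(5,8) = 0.
By inclusion–exclusion: 12870 − 375 + 0 = 12495.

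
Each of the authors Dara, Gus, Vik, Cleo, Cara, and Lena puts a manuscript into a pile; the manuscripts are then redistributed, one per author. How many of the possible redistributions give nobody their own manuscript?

265

This is the derangement count D_6: permutations of 6 items with no fixed point.
By inclusion–exclusion this is Σ_{j=0}^{6} (−1)^j C(6,j)·(6−j)!.
Computing: 720 − 720 + 360 − 120 + 30 − 6 + 1 = 265.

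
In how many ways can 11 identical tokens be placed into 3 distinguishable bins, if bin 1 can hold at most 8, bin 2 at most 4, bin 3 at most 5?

24

Ignoring the caps, the number of non-negative solutions to x_1+…+x_3 = 11 is C(13,2) = 78.
Subtract solutions that violate a single cap (substitute x_i' = x_i − (cap_i+1)): x_1 ≥ 9 gives C(4,2) = 6; x_2 ≥ 5 gives C(8,2) = 28; x_3 ≥ 6 gives C(7,2) = 21. Together 55.
Add back pairs where two caps are both exceeded: 0 + 0 + 1 = 1.
By inclusion–exclusion the count is 78 − 55 + 1 = 24.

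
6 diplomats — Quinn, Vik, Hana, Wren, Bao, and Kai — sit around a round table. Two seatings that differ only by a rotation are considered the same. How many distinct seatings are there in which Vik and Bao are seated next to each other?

Glue Vik and Bao into a block (2 internal orders). Seating 5 units around a circle gives (4)! arrangements.
So 2 × (4)! = 2 × 24 = 48.

48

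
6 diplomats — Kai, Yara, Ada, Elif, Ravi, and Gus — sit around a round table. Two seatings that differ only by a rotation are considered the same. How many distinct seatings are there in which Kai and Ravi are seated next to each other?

48

Glue Kai and Ravi into a block (2 internal orders). Seating 5 units around a circle gives (4)! arrangements.
So 2 × (4)! = 2 × 24 = 48.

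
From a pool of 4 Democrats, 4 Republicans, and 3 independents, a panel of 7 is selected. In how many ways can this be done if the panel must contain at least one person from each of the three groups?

Unrestricted: C(11,7) = 330 ways to pick any 7 of the 11.
Subtract selections that omit an entire group: no Democrats → C(7,7) = 1; no Republicans → C(7,7) = 1; no independents → C(8,7) = 8.
Add back selections omitting two groups (i.e. drawn from a single group): C(4,7) + C(4,7) + C(3,7) = 0.
By inclusion–exclusion: 330 − 10 + 0 = 320.

320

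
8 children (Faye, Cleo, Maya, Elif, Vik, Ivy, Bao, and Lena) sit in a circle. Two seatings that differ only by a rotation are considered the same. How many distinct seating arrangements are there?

5040

Around a circle, 8 distinct people have 8!/8 = (7)! = 5040 rotationally distinct seatings.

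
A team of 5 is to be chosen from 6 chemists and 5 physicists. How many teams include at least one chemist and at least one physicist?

455

With no constraint there are C(11,5) = 462 possible selections.
Selections missing a whole group: no chemists → C(5,5) = 1; no physicists → C(6,5) = 6.
Both groups omitted at once is impossible, so 462 − 7 = 455.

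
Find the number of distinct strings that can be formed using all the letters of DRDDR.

10

Letter multiplicities in DRDDR: D×3, R×2.
The number of distinct arrangements is 5!/(3!·2!) = 120/12 = 10.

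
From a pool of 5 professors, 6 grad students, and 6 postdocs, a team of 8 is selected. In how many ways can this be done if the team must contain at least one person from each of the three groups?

23485

Unrestricted: C(17,8) = 24310 ways to pick any 8 of the 17.
Selections missing a whole group: no professors → C(12,8) = 495; no grad students → C(11,8) = 165; no postdocs → C(11,8) = 165.
Add back selections omitting two groups (i.e. drawn from a single group): C(5,8) + C(6,8) + C(6,8) = 0.
By inclusion–exclusion: 24310 − 825 + 0 = 23485.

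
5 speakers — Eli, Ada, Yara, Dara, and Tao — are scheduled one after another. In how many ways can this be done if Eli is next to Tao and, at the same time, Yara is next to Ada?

24

Treat {Eli,Tao} as one block (2 orders) and {Yara,Ada} as another (2 orders).
That leaves 3 units to arrange: 2 × 2 × 3! = 4 × 6 = 24.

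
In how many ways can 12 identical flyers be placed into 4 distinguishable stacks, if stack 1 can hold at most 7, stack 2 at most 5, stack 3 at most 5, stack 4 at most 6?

197

Without the upper bounds there are C(15,3) = 455 ways to split 12 among 4 stacks.
Subtract solutions that violate a single cap (substitute x_i' = x_i − (cap_i+1)): x_1 ≥ 8 gives C(7,3) = 35; x_2 ≥ 6 gives C(9,3) = 84; x_3 ≥ 6 gives C(9,3) = 84; x_4 ≥ 7 gives C(8,3) = 56. Together 259.
Add back pairs where two caps are both exceeded: 0 + 0 + 0 + 1 + 0 + 0 = 1.
By inclusion–exclusion the count is 455 − 259 + 1 = 197.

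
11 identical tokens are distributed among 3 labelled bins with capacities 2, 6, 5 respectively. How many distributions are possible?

6

Ignoring the caps, the number of non-negative solutions to x_1+…+x_3 = 11 is C(13,2) = 78.
Subtract solutions that violate a single cap (substitute x_i' = x_i − (cap_i+1)): x_1 ≥ 3 gives C(10,2) = 45; x_2 ≥ 7 gives C(6,2) = 15; x_3 ≥ 6 gives C(7,2) = 21. Together 81.
Add back pairs where two caps are both exceeded: 3 + 6 + 0 = 9.
By inclusion–exclusion the count is 78 − 81 + 9 = 6.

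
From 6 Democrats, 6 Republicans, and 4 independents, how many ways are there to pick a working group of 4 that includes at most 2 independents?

1771

Split by how many independents are chosen (0 through 2).
Sum: C(4,0)·C(12,4) + C(4,1)·C(12,3) + C(4,2)·C(12,2) = 495 + 880 + 396 = 1771.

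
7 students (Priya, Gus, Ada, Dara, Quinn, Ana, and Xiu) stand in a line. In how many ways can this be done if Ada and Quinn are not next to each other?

There are 7! = 5040 arrangements in all. If Ada and Quinn are adjacent, merging them into one block gives 2·(6)! = 1440 arrangements.
Complementary counting: 5040 − 1440 = 3600.

3600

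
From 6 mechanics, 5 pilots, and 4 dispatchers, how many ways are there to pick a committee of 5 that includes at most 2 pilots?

2502

Split by how many pilots are chosen (0 through 2).
Sum: C(5,0)·C(10,5) + C(5,1)·C(10,4) + C(5,2)·C(10,3) = 252 + 1050 + 1200 = 2502.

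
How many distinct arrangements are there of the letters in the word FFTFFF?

6

FFTFFF has 6 letters with F appearing 5 times.
So there are 6! / (5!) = 6 distinguishable arrangements.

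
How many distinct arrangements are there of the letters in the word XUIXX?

20

XUIXX has 5 letters with X appearing 3 times.
The number of distinct arrangements is 5!/(3!) = 120/6 = 20.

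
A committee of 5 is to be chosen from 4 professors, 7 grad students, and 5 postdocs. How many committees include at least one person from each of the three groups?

With no constraint there are C(16,5) = 4368 possible selections.
Selections missing a whole group: no professors → C(12,5) = 792; no grad students → C(9,5) = 126; no postdocs → C(11,5) = 462.
Add back selections omitting two groups (i.e. drawn from a single group): C(4,5) + C(7,5) + C(5,5) = 22.
By inclusion–exclusion: 4368 − 1380 + 22 = 3010.

3010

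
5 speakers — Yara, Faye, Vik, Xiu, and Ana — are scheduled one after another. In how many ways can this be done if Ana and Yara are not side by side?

There are 5! = 120 arrangements in all. If Ana and Yara are adjacent, merging them into one block gives 2·(4)! = 48 arrangements.
Complementary counting: 120 − 48 = 72.

72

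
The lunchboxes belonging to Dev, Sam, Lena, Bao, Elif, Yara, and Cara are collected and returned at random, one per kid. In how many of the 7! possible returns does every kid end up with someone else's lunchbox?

1854

Let Aᵢ be the assignments in which kid i gets their own lunchbox. We want the size of the complement of A₁∪…∪A_7.
By inclusion–exclusion this is Σ_{j=0}^{7} (−1)^j C(7,j)·(7−j)!.
Computing: 5040 − 5040 + 2520 − 840 + 210 − 42 + 7 − 1 = 1854.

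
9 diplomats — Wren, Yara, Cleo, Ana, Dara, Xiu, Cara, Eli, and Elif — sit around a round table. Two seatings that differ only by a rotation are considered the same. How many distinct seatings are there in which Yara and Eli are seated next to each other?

Treat {Yara, Eli} as one unit (2 internal orders) and seat the resulting 8 units around the table: (7)! circular arrangements.
So 2 × (7)! = 2 × 5040 = 10080.

10080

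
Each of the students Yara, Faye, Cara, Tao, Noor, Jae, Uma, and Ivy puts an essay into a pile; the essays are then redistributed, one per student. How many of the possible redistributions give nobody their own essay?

This is the derangement count D_8: permutations of 8 items with no fixed point.
By inclusion–exclusion this is Σ_{j=0}^{8} (−1)^j C(8,j)·(8−j)!.
Computing: 40320 − 40320 + 20160 − 6720 + 1680 − 336 + 56 − 8 + 1 = 14833.

14833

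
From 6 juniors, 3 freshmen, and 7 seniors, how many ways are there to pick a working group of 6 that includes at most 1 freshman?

5577

Split by how many freshmen are chosen (0 through 1).
Sum: C(3,0)·C(13,6) + C(3,1)·C(13,5) = 1716 + 3861 = 5577.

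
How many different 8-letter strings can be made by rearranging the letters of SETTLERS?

5040

SETTLERS has 8 letters with E appearing twice, S appearing twice, and T appearing twice.
So there are 8! / (2!·2!·2!) = 5040 distinguishable arrangements.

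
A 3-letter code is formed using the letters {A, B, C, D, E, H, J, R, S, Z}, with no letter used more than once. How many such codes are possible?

720

Choose and order 3 of the 10 symbols: the first letter has 10 options, the next 9, then 8.
That product is 10 × 9 × 8 = 720.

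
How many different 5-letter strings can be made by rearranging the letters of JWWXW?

Letter multiplicities in JWWXW: J×1, W×3, X×1.
The number of distinct arrangements is 5!/(3!) = 120/6 = 20.

20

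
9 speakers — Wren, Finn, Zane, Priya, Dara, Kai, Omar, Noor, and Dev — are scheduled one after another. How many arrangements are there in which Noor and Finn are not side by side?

282240

There are 9! = 362880 arrangements in all. If Noor and Finn are adjacent, merging them into one block gives 2·(8)! = 80640 arrangements.
So 362880 − 80640 = 282240 arrangements keep them apart.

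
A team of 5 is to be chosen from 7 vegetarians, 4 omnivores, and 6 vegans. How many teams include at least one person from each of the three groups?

Total 5-person selections from all 17: C(17,5) = 6188.
Selections missing a whole group: no vegetarians → C(10,5) = 252; no omnivores → C(13,5) = 1287; no vegans → C(11,5) = 462.
Add back selections omitting two groups (i.e. drawn from a single group): C(7,5) + C(4,5) + C(6,5) = 27.
By inclusion–exclusion: 6188 − 2001 + 27 = 4214.

4214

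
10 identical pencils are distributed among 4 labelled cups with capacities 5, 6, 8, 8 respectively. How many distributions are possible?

Ignoring the caps, the number of non-negative solutions to x_1+…+x_4 = 10 is C(13,3) = 286.
Subtract solutions that violate a single cap (substitute x_i' = x_i − (cap_i+1)): x_1 ≥ 6 gives C(7,3) = 35; x_2 ≥ 7 gives C(6,3) = 20; x_3 ≥ 9 gives C(4,3) = 4; x_4 ≥ 9 gives C(4,3) = 4. Together 63.
No two caps can be exceeded simultaneously, so the pair terms are all 0.
By inclusion–exclusion the count is 286 − 63 + 0 = 223.

223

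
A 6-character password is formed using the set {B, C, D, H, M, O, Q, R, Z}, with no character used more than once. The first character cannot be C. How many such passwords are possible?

53760

The first character has 9−1 = 8 choices (anything except C).
The remaining 5 characters are filled from the other 8 symbols without repetition: 8 × 7 × 6 × 5 × 4 = 6720.
Total: 8 × 6720 = 53760.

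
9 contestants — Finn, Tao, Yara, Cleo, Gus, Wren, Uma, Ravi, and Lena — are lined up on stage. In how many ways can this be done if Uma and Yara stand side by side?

Glue Uma and Yara into one block (2 internal orders), leaving 8 units to arrange in a row.
So the count is 2·(8)! = 80640.

80640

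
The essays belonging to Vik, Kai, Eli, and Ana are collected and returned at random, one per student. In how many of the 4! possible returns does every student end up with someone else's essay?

Let Aᵢ be the assignments in which student i gets their own essay. We want the size of the complement of A₁∪…∪A_4.
By inclusion–exclusion this is Σ_{j=0}^{4} (−1)^j C(4,j)·(4−j)!.
Computing: 24 − 24 + 12 − 4 + 1 = 9.

9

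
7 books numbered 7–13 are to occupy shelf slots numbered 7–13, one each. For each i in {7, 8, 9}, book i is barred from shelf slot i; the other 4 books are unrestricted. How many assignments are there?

3216

Let Aᵢ (for i ∈ {7, 8, 9}) be the placements that put book i in its forbidden shelf slot. Any j of these fix j positions, leaving (7−j)! ways to fill the rest, and there are C(3,j) ways to pick which j.
By inclusion–exclusion, the number of valid placements is Σ_{j=0}^{3} (−1)^j C(3,j)·(7−j)!.
Computing: 5040 − 2160 + 360 − 24 = 3216.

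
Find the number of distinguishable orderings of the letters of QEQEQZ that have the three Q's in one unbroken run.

Treat the 3 copies of Q as a single block. The multiset to arrange is then {QQQ, E, E, Z}, 4 items in all.
That gives (4)!/(2!) = 12 arrangements.

12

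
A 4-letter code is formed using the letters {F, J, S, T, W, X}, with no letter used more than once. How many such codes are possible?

360

This is a permutation of 4 out of 6: P(6,4) = 6!/2!.
That product is 6 × 5 × 4 × 3 = 360.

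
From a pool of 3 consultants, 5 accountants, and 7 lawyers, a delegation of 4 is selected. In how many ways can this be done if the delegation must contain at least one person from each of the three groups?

Total 4-person selections from all 15: C(15,4) = 1365.
Subtract selections that omit an entire group: no consultants → C(12,4) = 495; no accountants → C(10,4) = 210; no lawyers → C(8,4) = 70.
Add back selections omitting two groups (i.e. drawn from a single group): C(3,4) + C(5,4) + C(7,4) = 40.
By inclusion–exclusion: 1365 − 775 + 40 = 630.

630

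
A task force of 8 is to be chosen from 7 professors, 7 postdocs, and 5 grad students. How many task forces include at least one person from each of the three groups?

Unrestricted: C(19,8) = 75582 ways to pick any 8 of the 19.
Subtract selections that omit an entire group: no professors → C(12,8) = 495; no postdocs → C(12,8) = 495; no grad students → C(14,8) = 3003.
Add back selections omitting two groups (i.e. drawn from a single group): C(7,8) + C(7,8) + C(5,8) = 0.
By inclusion–exclusion: 75582 − 3993 + 0 = 71589.

71589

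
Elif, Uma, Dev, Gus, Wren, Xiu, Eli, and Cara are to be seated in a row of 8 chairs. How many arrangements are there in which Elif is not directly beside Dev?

30240

There are 8! = 40320 arrangements in all. If Elif and Dev are adjacent, merging them into one block gives 2·(7)! = 10080 arrangements.
So 40320 − 10080 = 30240 arrangements keep them apart.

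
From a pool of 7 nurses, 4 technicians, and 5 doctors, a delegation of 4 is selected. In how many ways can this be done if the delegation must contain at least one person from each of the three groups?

910

Unrestricted: C(16,4) = 1820 ways to pick any 4 of the 16.
Subtract selections that omit an entire group: no nurses → C(9,4) = 126; no technicians → C(12,4) = 495; no doctors → C(11,4) = 330.
Add back selections omitting two groups (i.e. drawn from a single group): C(7,4) + C(4,4) + C(5,4) = 41.
By inclusion–exclusion: 1820 − 951 + 41 = 910.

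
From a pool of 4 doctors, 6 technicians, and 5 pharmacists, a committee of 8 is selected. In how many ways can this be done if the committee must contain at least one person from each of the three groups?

6216

With no constraint there are C(15,8) = 6435 possible selections.
Subtract selections that omit an entire group: no doctors → C(11,8) = 165; no technicians → C(9,8) = 9; no pharmacists → C(10,8) = 45.
Add back selections omitting two groups (i.e. drawn from a single group): C(4,8) + C(6,8) + C(5,8) = 0.
By inclusion–exclusion: 6435 − 219 + 0 = 6216.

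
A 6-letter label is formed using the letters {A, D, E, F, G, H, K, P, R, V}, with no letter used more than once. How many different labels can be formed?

With no repetition, fill the 6 letters in order: 10 choices, then 9, down to 5.
That product is 10 × 9 × 8 × 7 × 6 × 5 = 151200.

151200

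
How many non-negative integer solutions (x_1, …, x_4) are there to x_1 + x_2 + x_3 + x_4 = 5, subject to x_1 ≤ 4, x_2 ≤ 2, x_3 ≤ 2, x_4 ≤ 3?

31

By stars and bars, unrestricted non-negative solutions to x_1+…+x_4 = 5 number C(5+3,3) = 56.
Subtract solutions that violate a single cap (substitute x_i' = x_i − (cap_i+1)): x_1 ≥ 5 gives C(3,3) = 1; x_2 ≥ 3 gives C(5,3) = 10; x_3 ≥ 3 gives C(5,3) = 10; x_4 ≥ 4 gives C(4,3) = 4. Together 25.
No two caps can be exceeded simultaneously, so the pair terms are all 0.
By inclusion–exclusion the count is 56 − 25 + 0 = 31.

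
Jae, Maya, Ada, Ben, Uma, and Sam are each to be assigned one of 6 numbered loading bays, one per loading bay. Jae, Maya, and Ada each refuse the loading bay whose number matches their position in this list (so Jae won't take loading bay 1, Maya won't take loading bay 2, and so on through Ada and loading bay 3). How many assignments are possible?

Let Aᵢ (for i ∈ {1, 2, 3}) be the placements that put person i in their forbidden loading bay. Any j of these fix j positions, leaving (6−j)! ways to fill the rest, and there are C(3,j) ways to pick which j.
By inclusion–exclusion, the number of valid placements is Σ_{j=0}^{3} (−1)^j C(3,j)·(6−j)!.
Computing: 720 − 360 + 72 − 6 = 426.

426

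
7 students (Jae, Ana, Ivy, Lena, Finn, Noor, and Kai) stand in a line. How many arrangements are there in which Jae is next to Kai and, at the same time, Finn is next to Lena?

480

Treat {Jae,Kai} as one block (2 orders) and {Finn,Lena} as another (2 orders).
That leaves 5 units to arrange: 2 × 2 × 5! = 4 × 120 = 480.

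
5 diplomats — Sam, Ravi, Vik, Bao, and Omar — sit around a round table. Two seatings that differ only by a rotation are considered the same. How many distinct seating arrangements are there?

24

Fix one person's seat to break rotational symmetry; the remaining 4 people can be arranged in (4)! = 24 ways.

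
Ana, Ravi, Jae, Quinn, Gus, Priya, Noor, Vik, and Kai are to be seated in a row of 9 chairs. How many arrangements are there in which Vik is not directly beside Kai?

282240

Of the 9! = 362880 arrangements, those with Vik and Kai adjacent number 2 × 8! = 80640 (treat the pair as a block with 2 internal orders).
So 362880 − 80640 = 282240 arrangements keep them apart.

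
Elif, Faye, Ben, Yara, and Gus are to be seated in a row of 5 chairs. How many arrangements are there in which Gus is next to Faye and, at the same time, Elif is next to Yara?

Treat {Gus,Faye} as one block (2 orders) and {Elif,Yara} as another (2 orders).
That leaves 3 units to arrange: 2 × 2 × 3! = 4 × 6 = 24.

24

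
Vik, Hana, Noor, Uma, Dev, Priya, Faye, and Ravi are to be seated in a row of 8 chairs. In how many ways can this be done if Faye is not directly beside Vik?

Of the 8! = 40320 arrangements, those with Faye and Vik adjacent number 2 × 7! = 10080 (treat the pair as a block with 2 internal orders).
Complementary counting: 40320 − 10080 = 30240.

30240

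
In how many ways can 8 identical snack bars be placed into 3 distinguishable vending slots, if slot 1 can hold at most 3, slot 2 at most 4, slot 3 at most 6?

Ignoring the caps, the number of non-negative solutions to x_1+…+x_3 = 8 is C(10,2) = 45.
Subtract solutions that violate a single cap (substitute x_i' = x_i − (cap_i+1)): x_1 ≥ 4 gives C(6,2) = 15; x_2 ≥ 5 gives C(5,2) = 10; x_3 ≥ 7 gives C(3,2) = 3. Together 28.
No two caps can be exceeded simultaneously, so the pair terms are all 0.
By inclusion–exclusion the count is 45 − 28 + 0 = 17.

17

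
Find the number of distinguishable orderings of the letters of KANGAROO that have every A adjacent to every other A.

Treat the 2 copies of A as a single block. The multiset to arrange is then {AA, G, K, N, O, O, R}, 7 items in all.
That gives (7)!/(2!) = 2520 arrangements.

2520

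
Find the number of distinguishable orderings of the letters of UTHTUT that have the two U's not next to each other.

There are 6!/(3!·2!) = 60 arrangements of UTHTUT in total.
If the two U's are adjacent, glue them into one block, leaving 5 items to arrange: (5)!/(3!) = 20 ways.
Subtracting, 60 − 20 = 40 arrangements keep the U's apart.

40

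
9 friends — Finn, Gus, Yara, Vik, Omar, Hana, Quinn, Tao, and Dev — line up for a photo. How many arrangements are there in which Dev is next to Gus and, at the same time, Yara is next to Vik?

Treat {Dev,Gus} as one block (2 orders) and {Yara,Vik} as another (2 orders).
That leaves 7 units to arrange: 2 × 2 × 7! = 4 × 5040 = 20160.

20160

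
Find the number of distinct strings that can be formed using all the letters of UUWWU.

Letter multiplicities in UUWWU: U×3, W×2.
Dividing 5! = 120 by 3!·2! = 12 for the repeated letters gives 10.

10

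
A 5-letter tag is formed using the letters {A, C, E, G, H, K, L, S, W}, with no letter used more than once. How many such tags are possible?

With no repetition, fill the 5 letters in order: 9 choices, then 8, down to 5.
9 × 8 × 7 × 6 × 5 = 15120.

15120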